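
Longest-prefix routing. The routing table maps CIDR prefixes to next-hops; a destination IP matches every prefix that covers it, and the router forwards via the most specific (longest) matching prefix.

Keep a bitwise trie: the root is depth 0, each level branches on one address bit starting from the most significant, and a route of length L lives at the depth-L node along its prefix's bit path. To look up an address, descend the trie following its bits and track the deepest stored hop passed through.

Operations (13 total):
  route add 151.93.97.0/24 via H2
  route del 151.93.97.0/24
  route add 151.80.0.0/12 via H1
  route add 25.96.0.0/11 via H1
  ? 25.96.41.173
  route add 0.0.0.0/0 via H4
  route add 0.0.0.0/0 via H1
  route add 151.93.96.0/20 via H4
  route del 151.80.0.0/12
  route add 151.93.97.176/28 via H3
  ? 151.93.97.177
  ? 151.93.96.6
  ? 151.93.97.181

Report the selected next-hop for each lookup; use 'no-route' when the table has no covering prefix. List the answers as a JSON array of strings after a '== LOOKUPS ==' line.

Process each operation:
  add 151.93.97.0/24 -> H2 at depth 24
  del 151.93.97.0/24 (clear depth 24)
  add 151.80.0.0/12 -> H1 at depth 12
  add 25.96.0.0/11 -> H1 at depth 11
  ? 25.96.41.173  path d0:-→d1:-→d2:-→d3:-→d4:-→d5:-→d6:-→d7:-→d8:-→d9:-→d10:-→d11:H1  best=H1
  add 0.0.0.0/0 -> H4 at depth 0
  add 0.0.0.0/0 -> H1 at depth 0
  add 151.93.96.0/20 -> H4 at depth 20
  del 151.80.0.0/12 (clear depth 12)
  add 151.93.97.176/28 -> H3 at depth 28
  ? 151.93.97.177  path d0:H1→d1:-→d2:-→d3:-→d4:-→d5:-→d6:-→d7:-→d8:-→d9:-→d10:-→d11:-→d12:-→d13:-→d14:-→d15:-→d16:-→d17:-→d18:-→d19:-→d20:H4→d21:-→d22:-→d23:-→d24:-→d25:-→d26:-→d27:-→d28:H3  best=H3
  ? 151.93.96.6  path d0:H1→d1:-→d2:-→d3:-→d4:-→d5:-→d6:-→d7:-→d8:-→d9:-→d10:-→d11:-→d12:-→d13:-→d14:-→d15:-→d16:-→d17:-→d18:-→d19:-→d20:H4→d21:-→d22:-→d23:-  best=H4
  ? 151.93.97.181  path d0:H1→d1:-→d2:-→d3:-→d4:-→d5:-→d6:-→d7:-→d8:-→d9:-→d10:-→d11:-→d12:-→d13:-→d14:-→d15:-→d16:-→d17:-→d18:-→d19:-→d20:H4→d21:-→d22:-→d23:-→d24:-→d25:-→d26:-→d27:-→d28:H3  best=H3

== LOOKUPS ==
["H1","H3","H4","H3"]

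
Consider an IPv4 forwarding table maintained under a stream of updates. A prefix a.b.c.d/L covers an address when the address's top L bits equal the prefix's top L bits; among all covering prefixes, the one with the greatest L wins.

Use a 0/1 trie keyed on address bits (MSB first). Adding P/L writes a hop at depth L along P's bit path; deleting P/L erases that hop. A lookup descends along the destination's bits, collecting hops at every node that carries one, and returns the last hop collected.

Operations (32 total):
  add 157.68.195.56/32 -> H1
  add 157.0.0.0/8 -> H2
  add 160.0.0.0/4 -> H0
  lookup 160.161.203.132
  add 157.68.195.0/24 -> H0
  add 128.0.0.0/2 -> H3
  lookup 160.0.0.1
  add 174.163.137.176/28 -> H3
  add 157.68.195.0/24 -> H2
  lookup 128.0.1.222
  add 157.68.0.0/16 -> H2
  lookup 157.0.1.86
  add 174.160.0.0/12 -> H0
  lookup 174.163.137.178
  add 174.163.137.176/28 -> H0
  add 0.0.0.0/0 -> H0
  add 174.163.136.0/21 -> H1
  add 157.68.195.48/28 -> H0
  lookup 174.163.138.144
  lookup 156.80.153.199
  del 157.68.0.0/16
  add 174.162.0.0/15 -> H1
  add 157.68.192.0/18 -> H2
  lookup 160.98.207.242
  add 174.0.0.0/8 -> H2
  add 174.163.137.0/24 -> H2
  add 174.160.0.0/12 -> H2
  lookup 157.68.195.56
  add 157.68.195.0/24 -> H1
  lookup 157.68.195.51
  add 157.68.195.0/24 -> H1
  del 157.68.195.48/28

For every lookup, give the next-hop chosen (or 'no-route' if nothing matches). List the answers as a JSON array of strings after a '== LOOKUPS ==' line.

Apply in order:
  + 157.68.195.56/32 (H1) depth=32
  + 157.0.0.0/8 (H2) depth=8
  + 160.0.0.0/4 (H0) depth=4
  ? 160.161.203.132  path d0:-→d1:-→d2:-→d3:-→d4:H0  best=H0
  + 157.68.195.0/24 (H0) depth=24
  + 128.0.0.0/2 (H3) depth=2
  ? 160.0.0.1  path d0:-→d1:-→d2:H3→d3:-→d4:H0  best=H0
  + 174.163.137.176/28 (H3) depth=28
  + 157.68.195.0/24 (H2) depth=24
  ? 128.0.1.222  path d0:-→d1:-→d2:H3→d3:-  best=H3
  + 157.68.0.0/16 (H2) depth=16
  ? 157.0.1.86  path d0:-→d1:-→d2:H3→d3:-→d4:-→d5:-→d6:-→d7:-→d8:H2→d9:-  best=H2
  + 174.160.0.0/12 (H0) depth=12
  ? 174.163.137.178  path d0:-→d1:-→d2:H3→d3:-→d4:H0→d5:-→d6:-→d7:-→d8:-→d9:-→d10:-→d11:-→d12:H0→d13:-→d14:-→d15:-→d16:-→d17:-→d18:-→d19:-→d20:-→d21:-→d22:-→d23:-→d24:-→d25:-→d26:-→d27:-→d28:H3  best=H3
  + 174.163.137.176/28 (H0) depth=28
  + 0.0.0.0/0 (H0) depth=0
  + 174.163.136.0/21 (H1) depth=21
  + 157.68.195.48/28 (H0) depth=28
  ? 174.163.138.144  path d0:H0→d1:-→d2:H3→d3:-→d4:H0→d5:-→d6:-→d7:-→d8:-→d9:-→d10:-→d11:-→d12:H0→d13:-→d14:-→d15:-→d16:-→d17:-→d18:-→d19:-→d20:-→d21:H1→d22:-  best=H1
  ? 156.80.153.199  path d0:H0→d1:-→d2:H3→d3:-→d4:-→d5:-→d6:-→d7:-  best=H3
  - 157.68.0.0/16 clear@16
  + 174.162.0.0/15 (H1) depth=15
  + 157.68.192.0/18 (H2) depth=18
  ? 160.98.207.242  path d0:H0→d1:-→d2:H3→d3:-→d4:H0  best=H0
  + 174.0.0.0/8 (H2) depth=8
  + 174.163.137.0/24 (H2) depth=24
  + 174.160.0.0/12 (H2) depth=12
  ? 157.68.195.56  path d0:H0→d1:-→d2:H3→d3:-→d4:-→d5:-→d6:-→d7:-→d8:H2→d9:-→d10:-→d11:-→d12:-→d13:-→d14:-→d15:-→d16:-→d17:-→d18:H2→d19:-→d20:-→d21:-→d22:-→d23:-→d24:H2→d25:-→d26:-→d27:-→d28:H0→d29:-→d30:-→d31:-→d32:H1  best=H1
  + 157.68.195.0/24 (H1) depth=24
  ? 157.68.195.51  path d0:H0→d1:-→d2:H3→d3:-→d4:-→d5:-→d6:-→d7:-→d8:H2→d9:-→d10:-→d11:-→d12:-→d13:-→d14:-→d15:-→d16:-→d17:-→d18:H2→d19:-→d20:-→d21:-→d22:-→d23:-→d24:H1→d25:-→d26:-→d27:-→d28:H0  best=H0
  + 157.68.195.0/24 (H1) depth=24
  - 157.68.195.48/28 clear@28

== LOOKUPS ==
["H0","H0","H3","H2","H3","H1","H3","H0","H1","H0"]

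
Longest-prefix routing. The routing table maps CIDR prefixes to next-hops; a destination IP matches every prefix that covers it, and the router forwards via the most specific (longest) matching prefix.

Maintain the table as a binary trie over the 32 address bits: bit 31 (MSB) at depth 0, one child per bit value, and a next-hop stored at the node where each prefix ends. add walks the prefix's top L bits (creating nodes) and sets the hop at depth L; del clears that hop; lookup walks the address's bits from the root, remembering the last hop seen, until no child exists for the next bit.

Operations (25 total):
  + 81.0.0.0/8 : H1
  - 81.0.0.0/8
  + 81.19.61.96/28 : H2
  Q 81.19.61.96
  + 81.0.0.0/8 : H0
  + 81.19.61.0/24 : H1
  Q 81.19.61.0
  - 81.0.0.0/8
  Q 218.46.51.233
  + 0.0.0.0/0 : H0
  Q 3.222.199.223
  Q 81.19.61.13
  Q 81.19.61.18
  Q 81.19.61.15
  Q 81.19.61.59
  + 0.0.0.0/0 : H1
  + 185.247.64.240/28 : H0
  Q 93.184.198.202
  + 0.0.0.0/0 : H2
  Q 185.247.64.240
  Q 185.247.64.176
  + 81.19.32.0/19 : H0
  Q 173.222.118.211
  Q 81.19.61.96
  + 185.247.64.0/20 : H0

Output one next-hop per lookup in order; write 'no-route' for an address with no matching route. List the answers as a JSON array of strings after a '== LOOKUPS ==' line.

Process each operation:
  add 81.0.0.0/8 -> H1 at depth 8
  - 81.0.0.0/8 clear@8
  add 81.19.61.96/28 -> H2 at depth 28
  lookup 81.19.61.96: bits 0101000100010011001111010110 walk d0:-→d1:-→d2:-→d3:-→d4:-→d5:-→d6:-→d7:-→d8:-→d9:-→d10:-→d11:-→d12:-→d13:-→d14:-→d15:-→d16:-→d17:-→d18:-→d19:-→d20:-→d21:-→d22:-→d23:-→d24:-→d25:-→d26:-→d27:-→d28:H2 -> H2
  add 81.0.0.0/8 -> H0 at depth 8
  add 81.19.61.0/24 -> H1 at depth 24
  lookup 81.19.61.0: bits 0101000100010011001111010 walk d0:-→d1:-→d2:-→d3:-→d4:-→d5:-→d6:-→d7:-→d8:H0→d9:-→d10:-→d11:-→d12:-→d13:-→d14:-→d15:-→d16:-→d17:-→d18:-→d19:-→d20:-→d21:-→d22:-→d23:-→d24:H1→d25:- -> H1
  - 81.0.0.0/8 clear@8
  lookup 218.46.51.233: bits ε walk d0:- -> no-route
  add 0.0.0.0/0 -> H0 at depth 0
  lookup 3.222.199.223: bits 0 walk d0:H0→d1:- -> H0
  lookup 81.19.61.13: bits 0101000100010011001111010 walk d0:H0→d1:-→d2:-→d3:-→d4:-→d5:-→d6:-→d7:-→d8:-→d9:-→d10:-→d11:-→d12:-→d13:-→d14:-→d15:-→d16:-→d17:-→d18:-→d19:-→d20:-→d21:-→d22:-→d23:-→d24:H1→d25:- -> H1
  lookup 81.19.61.18: bits 0101000100010011001111010 walk d0:H0→d1:-→d2:-→d3:-→d4:-→d5:-→d6:-→d7:-→d8:-→d9:-→d10:-→d11:-→d12:-→d13:-→d14:-→d15:-→d16:-→d17:-→d18:-→d19:-→d20:-→d21:-→d22:-→d23:-→d24:H1→d25:- -> H1
  lookup 81.19.61.15: bits 0101000100010011001111010 walk d0:H0→d1:-→d2:-→d3:-→d4:-→d5:-→d6:-→d7:-→d8:-→d9:-→d10:-→d11:-→d12:-→d13:-→d14:-→d15:-→d16:-→d17:-→d18:-→d19:-→d20:-→d21:-→d22:-→d23:-→d24:H1→d25:- -> H1
  lookup 81.19.61.59: bits 0101000100010011001111010 walk d0:H0→d1:-→d2:-→d3:-→d4:-→d5:-→d6:-→d7:-→d8:-→d9:-→d10:-→d11:-→d12:-→d13:-→d14:-→d15:-→d16:-→d17:-→d18:-→d19:-→d20:-→d21:-→d22:-→d23:-→d24:H1→d25:- -> H1
  add 0.0.0.0/0 -> H1 at depth 0
  add 185.247.64.240/28 -> H0 at depth 28
  lookup 93.184.198.202: bits 0101 walk d0:H1→d1:-→d2:-→d3:-→d4:- -> H1
  add 0.0.0.0/0 -> H2 at depth 0
  lookup 185.247.64.240: bits 1011100111110111010000001111 walk d0:H2→d1:-→d2:-→d3:-→d4:-→d5:-→d6:-→d7:-→d8:-→d9:-→d10:-→d11:-→d12:-→d13:-→d14:-→d15:-→d16:-→d17:-→d18:-→d19:-→d20:-→d21:-→d22:-→d23:-→d24:-→d25:-→d26:-→d27:-→d28:H0 -> H0
  lookup 185.247.64.176: bits 1011100111110111010000001 walk d0:H2→d1:-→d2:-→d3:-→d4:-→d5:-→d6:-→d7:-→d8:-→d9:-→d10:-→d11:-→d12:-→d13:-→d14:-→d15:-→d16:-→d17:-→d18:-→d19:-→d20:-→d21:-→d22:-→d23:-→d24:-→d25:- -> H2
  add 81.19.32.0/19 -> H0 at depth 19
  lookup 173.222.118.211: bits 101 walk d0:H2→d1:-→d2:-→d3:- -> H2
  lookup 81.19.61.96: bits 0101000100010011001111010110 walk d0:H2→d1:-→d2:-→d3:-→d4:-→d5:-→d6:-→d7:-→d8:-→d9:-→d10:-→d11:-→d12:-→d13:-→d14:-→d15:-→d16:-→d17:-→d18:-→d19:H0→d20:-→d21:-→d22:-→d23:-→d24:H1→d25:-→d26:-→d27:-→d28:H2 -> H2
  add 185.247.64.0/20 -> H0 at depth 20

== LOOKUPS ==
["H2","H1","no-route","H0","H1","H1","H1","H1","H1","H0","H2","H2","H2"]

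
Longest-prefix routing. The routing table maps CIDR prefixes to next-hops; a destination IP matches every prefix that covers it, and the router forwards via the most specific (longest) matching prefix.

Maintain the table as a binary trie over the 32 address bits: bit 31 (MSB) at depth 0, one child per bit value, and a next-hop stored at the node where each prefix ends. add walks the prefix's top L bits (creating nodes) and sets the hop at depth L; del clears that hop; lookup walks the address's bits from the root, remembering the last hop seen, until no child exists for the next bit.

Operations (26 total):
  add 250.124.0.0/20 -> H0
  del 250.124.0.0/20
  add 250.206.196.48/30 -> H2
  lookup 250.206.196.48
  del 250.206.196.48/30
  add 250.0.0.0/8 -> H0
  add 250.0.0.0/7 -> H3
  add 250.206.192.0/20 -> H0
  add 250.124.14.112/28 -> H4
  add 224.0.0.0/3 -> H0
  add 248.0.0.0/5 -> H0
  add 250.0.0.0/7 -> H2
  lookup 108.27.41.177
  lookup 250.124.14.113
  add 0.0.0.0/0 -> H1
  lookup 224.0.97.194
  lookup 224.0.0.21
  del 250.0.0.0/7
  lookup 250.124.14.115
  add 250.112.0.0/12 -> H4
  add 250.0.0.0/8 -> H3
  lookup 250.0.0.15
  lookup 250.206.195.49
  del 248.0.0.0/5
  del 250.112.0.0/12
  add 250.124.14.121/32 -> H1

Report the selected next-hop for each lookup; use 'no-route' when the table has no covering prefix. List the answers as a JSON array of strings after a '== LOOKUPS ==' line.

Trace:
  add 250.124.0.0/20 -> H0 at depth 20
  - 250.124.0.0/20 clear@20
  add 250.206.196.48/30 -> H2 at depth 30
  Q 250.206.196.48: descend 111110101100111011000100001100 ; hops seen [H2] ; pick H2
  - 250.206.196.48/30 clear@30
  add 250.0.0.0/8 -> H0 at depth 8
  add 250.0.0.0/7 -> H3 at depth 7
  add 250.206.192.0/20 -> H0 at depth 20
  add 250.124.14.112/28 -> H4 at depth 28
  add 224.0.0.0/3 -> H0 at depth 3
  add 248.0.0.0/5 -> H0 at depth 5
  add 250.0.0.0/7 -> H2 at depth 7
  Q 108.27.41.177: descend ε ; hops seen [∅] ; pick no-route
  Q 250.124.14.113: descend 1111101001111100000011100111 ; hops seen [H0,H0,H2,H0,H4] ; pick H4
  add 0.0.0.0/0 -> H1 at depth 0
  Q 224.0.97.194: descend 111 ; hops seen [H1,H0] ; pick H0
  Q 224.0.0.21: descend 111 ; hops seen [H1,H0] ; pick H0
  - 250.0.0.0/7 clear@7
  Q 250.124.14.115: descend 1111101001111100000011100111 ; hops seen [H1,H0,H0,H0,H4] ; pick H4
  add 250.112.0.0/12 -> H4 at depth 12
  add 250.0.0.0/8 -> H3 at depth 8
  Q 250.0.0.15: descend 111110100 ; hops seen [H1,H0,H0,H3] ; pick H3
  Q 250.206.195.49: descend 111110101100111011000 ; hops seen [H1,H0,H0,H3,H0] ; pick H0
  - 248.0.0.0/5 clear@5
  - 250.112.0.0/12 clear@12
  add 250.124.14.121/32 -> H1 at depth 32

== LOOKUPS ==
["H2","no-route","H4","H0","H0","H4","H3","H0"]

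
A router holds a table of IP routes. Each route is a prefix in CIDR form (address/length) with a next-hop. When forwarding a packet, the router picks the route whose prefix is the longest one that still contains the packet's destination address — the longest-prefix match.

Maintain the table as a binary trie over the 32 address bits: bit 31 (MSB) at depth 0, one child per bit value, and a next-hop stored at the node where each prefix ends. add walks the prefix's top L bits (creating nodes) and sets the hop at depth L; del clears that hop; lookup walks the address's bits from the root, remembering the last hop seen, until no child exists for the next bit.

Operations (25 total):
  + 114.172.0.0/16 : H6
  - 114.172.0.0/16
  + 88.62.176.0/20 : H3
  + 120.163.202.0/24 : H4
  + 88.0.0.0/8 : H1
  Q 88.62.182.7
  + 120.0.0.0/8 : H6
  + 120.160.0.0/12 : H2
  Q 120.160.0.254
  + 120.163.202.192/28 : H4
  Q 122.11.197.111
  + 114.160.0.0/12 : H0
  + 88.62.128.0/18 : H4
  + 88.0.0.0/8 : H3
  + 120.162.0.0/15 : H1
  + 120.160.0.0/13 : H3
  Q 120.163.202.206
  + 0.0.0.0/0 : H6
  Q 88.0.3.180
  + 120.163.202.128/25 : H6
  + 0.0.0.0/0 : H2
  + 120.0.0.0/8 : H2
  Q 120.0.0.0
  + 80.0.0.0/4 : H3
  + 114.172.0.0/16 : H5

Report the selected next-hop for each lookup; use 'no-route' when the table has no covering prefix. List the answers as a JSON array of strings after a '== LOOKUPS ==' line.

Process each operation:
  add 114.172.0.0/16 -> H6 at depth 16
  - 114.172.0.0/16 clear@16
  add 88.62.176.0/20 -> H3 at depth 20
  add 120.163.202.0/24 -> H4 at depth 24
  add 88.0.0.0/8 -> H1 at depth 8
  ? 88.62.182.7  path d0:-→d1:-→d2:-→d3:-→d4:-→d5:-→d6:-→d7:-→d8:H1→d9:-→d10:-→d11:-→d12:-→d13:-→d14:-→d15:-→d16:-→d17:-→d18:-→d19:-→d20:H3  best=H3
  add 120.0.0.0/8 -> H6 at depth 8
  add 120.160.0.0/12 -> H2 at depth 12
  ? 120.160.0.254  path d0:-→d1:-→d2:-→d3:-→d4:-→d5:-→d6:-→d7:-→d8:H6→d9:-→d10:-→d11:-→d12:H2→d13:-→d14:-  best=H2
  add 120.163.202.192/28 -> H4 at depth 28
  ? 122.11.197.111  path d0:-→d1:-→d2:-→d3:-→d4:-→d5:-→d6:-  best=no-route
  add 114.160.0.0/12 -> H0 at depth 12
  add 88.62.128.0/18 -> H4 at depth 18
  add 88.0.0.0/8 -> H3 at depth 8
  add 120.162.0.0/15 -> H1 at depth 15
  add 120.160.0.0/13 -> H3 at depth 13
  ? 120.163.202.206  path d0:-→d1:-→d2:-→d3:-→d4:-→d5:-→d6:-→d7:-→d8:H6→d9:-→d10:-→d11:-→d12:H2→d13:H3→d14:-→d15:H1→d16:-→d17:-→d18:-→d19:-→d20:-→d21:-→d22:-→d23:-→d24:H4→d25:-→d26:-→d27:-→d28:H4  best=H4
  add 0.0.0.0/0 -> H6 at depth 0
  ? 88.0.3.180  path d0:H6→d1:-→d2:-→d3:-→d4:-→d5:-→d6:-→d7:-→d8:H3→d9:-→d10:-  best=H3
  add 120.163.202.128/25 -> H6 at depth 25
  add 0.0.0.0/0 -> H2 at depth 0
  add 120.0.0.0/8 -> H2 at depth 8
  ? 120.0.0.0  path d0:H2→d1:-→d2:-→d3:-→d4:-→d5:-→d6:-→d7:-→d8:H2  best=H2
  add 80.0.0.0/4 -> H3 at depth 4
  add 114.172.0.0/16 -> H5 at depth 16

== LOOKUPS ==
["H3","H2","no-route","H4","H3","H2"]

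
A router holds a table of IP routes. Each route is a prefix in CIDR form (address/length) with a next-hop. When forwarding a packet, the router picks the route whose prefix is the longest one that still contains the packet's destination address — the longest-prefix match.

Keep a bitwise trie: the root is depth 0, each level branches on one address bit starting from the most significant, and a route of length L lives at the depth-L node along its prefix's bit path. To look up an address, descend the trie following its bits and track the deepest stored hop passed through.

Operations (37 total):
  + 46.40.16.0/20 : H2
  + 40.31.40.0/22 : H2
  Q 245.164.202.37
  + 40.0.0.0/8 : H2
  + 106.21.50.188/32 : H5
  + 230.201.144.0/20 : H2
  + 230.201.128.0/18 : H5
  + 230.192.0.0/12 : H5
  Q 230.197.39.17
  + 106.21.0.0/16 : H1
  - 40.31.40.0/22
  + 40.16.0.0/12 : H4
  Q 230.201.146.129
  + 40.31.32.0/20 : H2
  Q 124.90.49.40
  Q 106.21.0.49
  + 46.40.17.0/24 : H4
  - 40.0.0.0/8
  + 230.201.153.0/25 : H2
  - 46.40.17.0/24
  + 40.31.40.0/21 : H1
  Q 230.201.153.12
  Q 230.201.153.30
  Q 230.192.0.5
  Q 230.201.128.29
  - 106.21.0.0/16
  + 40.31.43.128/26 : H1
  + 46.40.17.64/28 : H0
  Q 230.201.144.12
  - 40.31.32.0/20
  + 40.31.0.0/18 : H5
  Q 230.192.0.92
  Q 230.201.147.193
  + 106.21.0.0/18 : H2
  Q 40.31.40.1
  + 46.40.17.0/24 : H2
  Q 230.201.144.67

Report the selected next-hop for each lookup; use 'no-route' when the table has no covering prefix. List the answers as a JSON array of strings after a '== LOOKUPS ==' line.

Process each operation:
  + 46.40.16.0/20 (H2) depth=20
  + 40.31.40.0/22 (H2) depth=22
  lookup 245.164.202.37: bits ε walk d0:- -> no-route
  + 40.0.0.0/8 (H2) depth=8
  + 106.21.50.188/32 (H5) depth=32
  + 230.201.144.0/20 (H2) depth=20
  + 230.201.128.0/18 (H5) depth=18
  + 230.192.0.0/12 (H5) depth=12
  lookup 230.197.39.17: bits 111001101100 walk d0:-→d1:-→d2:-→d3:-→d4:-→d5:-→d6:-→d7:-→d8:-→d9:-→d10:-→d11:-→d12:H5 -> H5
  + 106.21.0.0/16 (H1) depth=16
  del 40.31.40.0/22 (clear depth 22)
  + 40.16.0.0/12 (H4) depth=12
  lookup 230.201.146.129: bits 11100110110010011001 walk d0:-→d1:-→d2:-→d3:-→d4:-→d5:-→d6:-→d7:-→d8:-→d9:-→d10:-→d11:-→d12:H5→d13:-→d14:-→d15:-→d16:-→d17:-→d18:H5→d19:-→d20:H2 -> H2
  + 40.31.32.0/20 (H2) depth=20
  lookup 124.90.49.40: bits 011 walk d0:-→d1:-→d2:-→d3:- -> no-route
  lookup 106.21.0.49: bits 011010100001010100 walk d0:-→d1:-→d2:-→d3:-→d4:-→d5:-→d6:-→d7:-→d8:-→d9:-→d10:-→d11:-→d12:-→d13:-→d14:-→d15:-→d16:H1→d17:-→d18:- -> H1
  + 46.40.17.0/24 (H4) depth=24
  del 40.0.0.0/8 (clear depth 8)
  + 230.201.153.0/25 (H2) depth=25
  del 46.40.17.0/24 (clear depth 24)
  + 40.31.40.0/21 (H1) depth=21
  lookup 230.201.153.12: bits 1110011011001001100110010 walk d0:-→d1:-→d2:-→d3:-→d4:-→d5:-→d6:-→d7:-→d8:-→d9:-→d10:-→d11:-→d12:H5→d13:-→d14:-→d15:-→d16:-→d17:-→d18:H5→d19:-→d20:H2→d21:-→d22:-→d23:-→d24:-→d25:H2 -> H2
  lookup 230.201.153.30: bits 1110011011001001100110010 walk d0:-→d1:-→d2:-→d3:-→d4:-→d5:-→d6:-→d7:-→d8:-→d9:-→d10:-→d11:-→d12:H5→d13:-→d14:-→d15:-→d16:-→d17:-→d18:H5→d19:-→d20:H2→d21:-→d22:-→d23:-→d24:-→d25:H2 -> H2
  lookup 230.192.0.5: bits 111001101100 walk d0:-→d1:-→d2:-→d3:-→d4:-→d5:-→d6:-→d7:-→d8:-→d9:-→d10:-→d11:-→d12:H5 -> H5
  lookup 230.201.128.29: bits 1110011011001001100 walk d0:-→d1:-→d2:-→d3:-→d4:-→d5:-→d6:-→d7:-→d8:-→d9:-→d10:-→d11:-→d12:H5→d13:-→d14:-→d15:-→d16:-→d17:-→d18:H5→d19:- -> H5
  del 106.21.0.0/16 (clear depth 16)
  + 40.31.43.128/26 (H1) depth=26
  + 46.40.17.64/28 (H0) depth=28
  lookup 230.201.144.12: bits 11100110110010011001 walk d0:-→d1:-→d2:-→d3:-→d4:-→d5:-→d6:-→d7:-→d8:-→d9:-→d10:-→d11:-→d12:H5→d13:-→d14:-→d15:-→d16:-→d17:-→d18:H5→d19:-→d20:H2 -> H2
  del 40.31.32.0/20 (clear depth 20)
  + 40.31.0.0/18 (H5) depth=18
  lookup 230.192.0.92: bits 111001101100 walk d0:-→d1:-→d2:-→d3:-→d4:-→d5:-→d6:-→d7:-→d8:-→d9:-→d10:-→d11:-→d12:H5 -> H5
  lookup 230.201.147.193: bits 11100110110010011001 walk d0:-→d1:-→d2:-→d3:-→d4:-→d5:-→d6:-→d7:-→d8:-→d9:-→d10:-→d11:-→d12:H5→d13:-→d14:-→d15:-→d16:-→d17:-→d18:H5→d19:-→d20:H2 -> H2
  + 106.21.0.0/18 (H2) depth=18
  lookup 40.31.40.1: bits 0010100000011111001010 walk d0:-→d1:-→d2:-→d3:-→d4:-→d5:-→d6:-→d7:-→d8:-→d9:-→d10:-→d11:-→d12:H4→d13:-→d14:-→d15:-→d16:-→d17:-→d18:H5→d19:-→d20:-→d21:H1→d22:- -> H1
  + 46.40.17.0/24 (H2) depth=24
  lookup 230.201.144.67: bits 11100110110010011001 walk d0:-→d1:-→d2:-→d3:-→d4:-→d5:-→d6:-→d7:-→d8:-→d9:-→d10:-→d11:-→d12:H5→d13:-→d14:-→d15:-→d16:-→d17:-→d18:H5→d19:-→d20:H2 -> H2

== LOOKUPS ==
["no-route","H5","H2","no-route","H1","H2","H2","H5","H5","H2","H5","H2","H1","H2"]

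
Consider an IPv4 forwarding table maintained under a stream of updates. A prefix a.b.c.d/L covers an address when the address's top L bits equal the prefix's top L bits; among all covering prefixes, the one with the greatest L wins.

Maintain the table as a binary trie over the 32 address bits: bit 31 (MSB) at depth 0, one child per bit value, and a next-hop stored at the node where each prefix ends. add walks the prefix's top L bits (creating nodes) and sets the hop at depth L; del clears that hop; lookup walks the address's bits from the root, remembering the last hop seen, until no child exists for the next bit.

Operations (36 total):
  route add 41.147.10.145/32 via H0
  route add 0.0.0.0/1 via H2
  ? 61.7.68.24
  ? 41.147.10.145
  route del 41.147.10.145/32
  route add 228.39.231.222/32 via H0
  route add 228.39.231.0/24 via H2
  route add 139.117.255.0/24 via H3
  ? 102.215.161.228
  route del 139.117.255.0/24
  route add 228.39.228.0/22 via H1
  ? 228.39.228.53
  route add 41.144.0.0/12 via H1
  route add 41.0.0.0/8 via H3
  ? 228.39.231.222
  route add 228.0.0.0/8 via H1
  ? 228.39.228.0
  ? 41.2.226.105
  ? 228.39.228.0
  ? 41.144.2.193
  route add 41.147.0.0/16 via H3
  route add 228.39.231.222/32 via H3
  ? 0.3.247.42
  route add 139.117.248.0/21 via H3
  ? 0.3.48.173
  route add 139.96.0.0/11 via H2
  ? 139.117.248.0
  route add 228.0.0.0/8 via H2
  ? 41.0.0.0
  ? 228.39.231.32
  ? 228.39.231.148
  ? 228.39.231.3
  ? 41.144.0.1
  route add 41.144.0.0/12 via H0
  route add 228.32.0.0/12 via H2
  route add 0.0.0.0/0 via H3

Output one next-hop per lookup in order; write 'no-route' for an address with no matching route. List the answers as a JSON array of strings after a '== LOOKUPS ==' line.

Apply in order:
  + 41.147.10.145/32 (H0) depth=32
  + 0.0.0.0/1 (H2) depth=1
  Q 61.7.68.24: descend 001 ; hops seen [H2] ; pick H2
  Q 41.147.10.145: descend 00101001100100110000101010010001 ; hops seen [H2,H0] ; pick H0
  - 41.147.10.145/32 clear@32
  + 228.39.231.222/32 (H0) depth=32
  + 228.39.231.0/24 (H2) depth=24
  + 139.117.255.0/24 (H3) depth=24
  Q 102.215.161.228: descend 0 ; hops seen [H2] ; pick H2
  - 139.117.255.0/24 clear@24
  + 228.39.228.0/22 (H1) depth=22
  Q 228.39.228.53: descend 1110010000100111111001 ; hops seen [H1] ; pick H1
  + 41.144.0.0/12 (H1) depth=12
  + 41.0.0.0/8 (H3) depth=8
  Q 228.39.231.222: descend 11100100001001111110011111011110 ; hops seen [H1,H2,H0] ; pick H0
  + 228.0.0.0/8 (H1) depth=8
  Q 228.39.228.0: descend 1110010000100111111001 ; hops seen [H1,H1] ; pick H1
  Q 41.2.226.105: descend 00101001 ; hops seen [H2,H3] ; pick H3
  Q 228.39.228.0: descend 1110010000100111111001 ; hops seen [H1,H1] ; pick H1
  Q 41.144.2.193: descend 00101001100100 ; hops seen [H2,H3,H1] ; pick H1
  + 41.147.0.0/16 (H3) depth=16
  + 228.39.231.222/32 (H3) depth=32
  Q 0.3.247.42: descend 00 ; hops seen [H2] ; pick H2
  + 139.117.248.0/21 (H3) depth=21
  Q 0.3.48.173: descend 00 ; hops seen [H2] ; pick H2
  + 139.96.0.0/11 (H2) depth=11
  Q 139.117.248.0: descend 100010110111010111111 ; hops seen [H2,H3] ; pick H3
  + 228.0.0.0/8 (H2) depth=8
  Q 41.0.0.0: descend 00101001 ; hops seen [H2,H3] ; pick H3
  Q 228.39.231.32: descend 111001000010011111100111 ; hops seen [H2,H1,H2] ; pick H2
  Q 228.39.231.148: descend 1110010000100111111001111 ; hops seen [H2,H1,H2] ; pick H2
  Q 228.39.231.3: descend 111001000010011111100111 ; hops seen [H2,H1,H2] ; pick H2
  Q 41.144.0.1: descend 00101001100100 ; hops seen [H2,H3,H1] ; pick H1
  + 41.144.0.0/12 (H0) depth=12
  + 228.32.0.0/12 (H2) depth=12
  + 0.0.0.0/0 (H3) depth=0

== LOOKUPS ==
["H2","H0","H2","H1","H0","H1","H3","H1","H1","H2","H2","H3","H3","H2","H2","H2","H1"]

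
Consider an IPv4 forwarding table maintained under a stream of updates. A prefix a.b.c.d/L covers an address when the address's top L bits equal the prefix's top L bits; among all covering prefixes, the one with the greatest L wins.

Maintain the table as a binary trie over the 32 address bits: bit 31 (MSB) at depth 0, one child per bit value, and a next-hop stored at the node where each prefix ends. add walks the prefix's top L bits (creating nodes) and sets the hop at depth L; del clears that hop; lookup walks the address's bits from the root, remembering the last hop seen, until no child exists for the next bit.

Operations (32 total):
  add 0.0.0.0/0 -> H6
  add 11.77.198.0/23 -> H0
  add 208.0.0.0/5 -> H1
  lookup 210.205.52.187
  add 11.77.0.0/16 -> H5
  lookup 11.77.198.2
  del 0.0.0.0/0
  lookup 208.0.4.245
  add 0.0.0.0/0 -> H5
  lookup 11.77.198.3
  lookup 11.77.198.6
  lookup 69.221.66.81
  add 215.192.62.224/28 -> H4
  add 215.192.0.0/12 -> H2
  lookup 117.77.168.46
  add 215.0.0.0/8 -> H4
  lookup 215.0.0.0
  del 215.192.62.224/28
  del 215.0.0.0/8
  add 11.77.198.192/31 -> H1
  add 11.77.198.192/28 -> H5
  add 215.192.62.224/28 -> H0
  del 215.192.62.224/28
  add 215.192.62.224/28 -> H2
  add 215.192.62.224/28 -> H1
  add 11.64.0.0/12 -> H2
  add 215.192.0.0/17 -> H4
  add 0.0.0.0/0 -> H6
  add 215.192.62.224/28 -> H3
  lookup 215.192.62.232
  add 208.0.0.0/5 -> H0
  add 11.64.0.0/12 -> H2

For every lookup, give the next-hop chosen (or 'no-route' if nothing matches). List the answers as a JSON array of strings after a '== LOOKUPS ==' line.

Process each operation:
  add 0.0.0.0/0 -> H6 at depth 0
  add 11.77.198.0/23 -> H0 at depth 23
  add 208.0.0.0/5 -> H1 at depth 5
  lookup 210.205.52.187: bits 11010 walk d0:H6→d1:-→d2:-→d3:-→d4:-→d5:H1 -> H1
  add 11.77.0.0/16 -> H5 at depth 16
  lookup 11.77.198.2: bits 00001011010011011100011 walk d0:H6→d1:-→d2:-→d3:-→d4:-→d5:-→d6:-→d7:-→d8:-→d9:-→d10:-→d11:-→d12:-→d13:-→d14:-→d15:-→d16:H5→d17:-→d18:-→d19:-→d20:-→d21:-→d22:-→d23:H0 -> H0
  del 0.0.0.0/0 (clear depth 0)
  lookup 208.0.4.245: bits 11010 walk d0:-→d1:-→d2:-→d3:-→d4:-→d5:H1 -> H1
  add 0.0.0.0/0 -> H5 at depth 0
  lookup 11.77.198.3: bits 00001011010011011100011 walk d0:H5→d1:-→d2:-→d3:-→d4:-→d5:-→d6:-→d7:-→d8:-→d9:-→d10:-→d11:-→d12:-→d13:-→d14:-→d15:-→d16:H5→d17:-→d18:-→d19:-→d20:-→d21:-→d22:-→d23:H0 -> H0
  lookup 11.77.198.6: bits 00001011010011011100011 walk d0:H5→d1:-→d2:-→d3:-→d4:-→d5:-→d6:-→d7:-→d8:-→d9:-→d10:-→d11:-→d12:-→d13:-→d14:-→d15:-→d16:H5→d17:-→d18:-→d19:-→d20:-→d21:-→d22:-→d23:H0 -> H0
  lookup 69.221.66.81: bits 0 walk d0:H5→d1:- -> H5
  add 215.192.62.224/28 -> H4 at depth 28
  add 215.192.0.0/12 -> H2 at depth 12
  lookup 117.77.168.46: bits 0 walk d0:H5→d1:- -> H5
  add 215.0.0.0/8 -> H4 at depth 8
  lookup 215.0.0.0: bits 11010111 walk d0:H5→d1:-→d2:-→d3:-→d4:-→d5:H1→d6:-→d7:-→d8:H4 -> H4
  del 215.192.62.224/28 (clear depth 28)
  del 215.0.0.0/8 (clear depth 8)
  add 11.77.198.192/31 -> H1 at depth 31
  add 11.77.198.192/28 -> H5 at depth 28
  add 215.192.62.224/28 -> H0 at depth 28
  del 215.192.62.224/28 (clear depth 28)
  add 215.192.62.224/28 -> H2 at depth 28
  add 215.192.62.224/28 -> H1 at depth 28
  add 11.64.0.0/12 -> H2 at depth 12
  add 215.192.0.0/17 -> H4 at depth 17
  add 0.0.0.0/0 -> H6 at depth 0
  add 215.192.62.224/28 -> H3 at depth 28
  lookup 215.192.62.232: bits 1101011111000000001111101110 walk d0:H6→d1:-→d2:-→d3:-→d4:-→d5:H1→d6:-→d7:-→d8:-→d9:-→d10:-→d11:-→d12:H2→d13:-→d14:-→d15:-→d16:-→d17:H4→d18:-→d19:-→d20:-→d21:-→d22:-→d23:-→d24:-→d25:-→d26:-→d27:-→d28:H3 -> H3
  add 208.0.0.0/5 -> H0 at depth 5
  add 11.64.0.0/12 -> H2 at depth 12

== LOOKUPS ==
["H1","H0","H1","H0","H0","H5","H5","H4","H3"]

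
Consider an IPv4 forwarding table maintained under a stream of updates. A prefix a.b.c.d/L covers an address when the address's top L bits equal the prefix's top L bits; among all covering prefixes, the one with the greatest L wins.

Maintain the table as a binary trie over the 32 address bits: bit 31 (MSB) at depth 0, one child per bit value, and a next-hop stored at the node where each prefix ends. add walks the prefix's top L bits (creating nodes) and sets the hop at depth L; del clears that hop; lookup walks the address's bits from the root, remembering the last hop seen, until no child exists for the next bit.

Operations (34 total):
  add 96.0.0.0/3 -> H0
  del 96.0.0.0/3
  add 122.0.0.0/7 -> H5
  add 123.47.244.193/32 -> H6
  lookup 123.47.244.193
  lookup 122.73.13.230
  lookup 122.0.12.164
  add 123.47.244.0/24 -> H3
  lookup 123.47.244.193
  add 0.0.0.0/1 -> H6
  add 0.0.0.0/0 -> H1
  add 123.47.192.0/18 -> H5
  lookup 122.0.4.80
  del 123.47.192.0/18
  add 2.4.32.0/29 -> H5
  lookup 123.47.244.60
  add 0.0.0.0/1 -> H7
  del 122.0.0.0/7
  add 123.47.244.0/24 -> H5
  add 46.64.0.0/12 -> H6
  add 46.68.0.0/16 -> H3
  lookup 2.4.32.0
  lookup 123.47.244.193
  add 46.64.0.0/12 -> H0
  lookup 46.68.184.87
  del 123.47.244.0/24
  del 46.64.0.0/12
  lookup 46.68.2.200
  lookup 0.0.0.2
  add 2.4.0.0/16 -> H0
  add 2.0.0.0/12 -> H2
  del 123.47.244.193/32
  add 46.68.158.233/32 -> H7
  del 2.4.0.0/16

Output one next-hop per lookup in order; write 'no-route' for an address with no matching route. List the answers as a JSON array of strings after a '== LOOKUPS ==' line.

Apply in order:
  + 96.0.0.0/3 (H0) depth=3
  del 96.0.0.0/3 (clear depth 3)
  + 122.0.0.0/7 (H5) depth=7
  + 123.47.244.193/32 (H6) depth=32
  Q 123.47.244.193: descend 01111011001011111111010011000001 ; hops seen [H5,H6] ; pick H6
  Q 122.73.13.230: descend 0111101 ; hops seen [H5] ; pick H5
  Q 122.0.12.164: descend 0111101 ; hops seen [H5] ; pick H5
  + 123.47.244.0/24 (H3) depth=24
  Q 123.47.244.193: descend 01111011001011111111010011000001 ; hops seen [H5,H3,H6] ; pick H6
  + 0.0.0.0/1 (H6) depth=1
  + 0.0.0.0/0 (H1) depth=0
  + 123.47.192.0/18 (H5) depth=18
  Q 122.0.4.80: descend 0111101 ; hops seen [H1,H6,H5] ; pick H5
  del 123.47.192.0/18 (clear depth 18)
  + 2.4.32.0/29 (H5) depth=29
  Q 123.47.244.60: descend 011110110010111111110100 ; hops seen [H1,H6,H5,H3] ; pick H3
  + 0.0.0.0/1 (H7) depth=1
  del 122.0.0.0/7 (clear depth 7)
  + 123.47.244.0/24 (H5) depth=24
  + 46.64.0.0/12 (H6) depth=12
  + 46.68.0.0/16 (H3) depth=16
  Q 2.4.32.0: descend 00000010000001000010000000000 ; hops seen [H1,H7,H5] ; pick H5
  Q 123.47.244.193: descend 01111011001011111111010011000001 ; hops seen [H1,H7,H5,H6] ; pick H6
  + 46.64.0.0/12 (H0) depth=12
  Q 46.68.184.87: descend 0010111001000100 ; hops seen [H1,H7,H0,H3] ; pick H3
  del 123.47.244.0/24 (clear depth 24)
  del 46.64.0.0/12 (clear depth 12)
  Q 46.68.2.200: descend 0010111001000100 ; hops seen [H1,H7,H3] ; pick H3
  Q 0.0.0.2: descend 000000 ; hops seen [H1,H7] ; pick H7
  + 2.4.0.0/16 (H0) depth=16
  + 2.0.0.0/12 (H2) depth=12
  del 123.47.244.193/32 (clear depth 32)
  + 46.68.158.233/32 (H7) depth=32
  del 2.4.0.0/16 (clear depth 16)

== LOOKUPS ==
["H6","H5","H5","H6","H5","H3","H5","H6","H3","H3","H7"]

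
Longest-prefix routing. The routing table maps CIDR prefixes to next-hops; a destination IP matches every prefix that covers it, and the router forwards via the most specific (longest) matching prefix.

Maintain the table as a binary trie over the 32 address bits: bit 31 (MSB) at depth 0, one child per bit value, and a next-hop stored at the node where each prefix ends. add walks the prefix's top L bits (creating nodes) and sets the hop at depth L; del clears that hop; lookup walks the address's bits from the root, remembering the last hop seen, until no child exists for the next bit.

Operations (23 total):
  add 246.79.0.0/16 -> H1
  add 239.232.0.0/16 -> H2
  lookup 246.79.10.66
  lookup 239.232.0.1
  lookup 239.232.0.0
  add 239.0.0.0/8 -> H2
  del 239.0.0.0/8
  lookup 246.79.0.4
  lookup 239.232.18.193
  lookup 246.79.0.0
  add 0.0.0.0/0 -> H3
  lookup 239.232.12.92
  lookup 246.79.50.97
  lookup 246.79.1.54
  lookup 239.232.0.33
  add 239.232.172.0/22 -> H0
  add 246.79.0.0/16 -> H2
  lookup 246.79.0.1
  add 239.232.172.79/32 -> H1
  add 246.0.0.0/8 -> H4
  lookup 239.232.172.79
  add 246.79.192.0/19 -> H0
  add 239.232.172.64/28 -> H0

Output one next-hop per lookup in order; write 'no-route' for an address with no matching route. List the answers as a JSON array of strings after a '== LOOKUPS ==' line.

Apply in order:
  add 246.79.0.0/16 -> H1 at depth 16
  add 239.232.0.0/16 -> H2 at depth 16
  lookup 246.79.10.66: bits 1111011001001111 walk d0:-→d1:-→d2:-→d3:-→d4:-→d5:-→d6:-→d7:-→d8:-→d9:-→d10:-→d11:-→d12:-→d13:-→d14:-→d15:-→d16:H1 -> H1
  lookup 239.232.0.1: bits 1110111111101000 walk d0:-→d1:-→d2:-→d3:-→d4:-→d5:-→d6:-→d7:-→d8:-→d9:-→d10:-→d11:-→d12:-→d13:-→d14:-→d15:-→d16:H2 -> H2
  lookup 239.232.0.0: bits 1110111111101000 walk d0:-→d1:-→d2:-→d3:-→d4:-→d5:-→d6:-→d7:-→d8:-→d9:-→d10:-→d11:-→d12:-→d13:-→d14:-→d15:-→d16:H2 -> H2
  add 239.0.0.0/8 -> H2 at depth 8
  - 239.0.0.0/8 clear@8
  lookup 246.79.0.4: bits 1111011001001111 walk d0:-→d1:-→d2:-→d3:-→d4:-→d5:-→d6:-→d7:-→d8:-→d9:-→d10:-→d11:-→d12:-→d13:-→d14:-→d15:-→d16:H1 -> H1
  lookup 239.232.18.193: bits 1110111111101000 walk d0:-→d1:-→d2:-→d3:-→d4:-→d5:-→d6:-→d7:-→d8:-→d9:-→d10:-→d11:-→d12:-→d13:-→d14:-→d15:-→d16:H2 -> H2
  lookup 246.79.0.0: bits 1111011001001111 walk d0:-→d1:-→d2:-→d3:-→d4:-→d5:-→d6:-→d7:-→d8:-→d9:-→d10:-→d11:-→d12:-→d13:-→d14:-→d15:-→d16:H1 -> H1
  add 0.0.0.0/0 -> H3 at depth 0
  lookup 239.232.12.92: bits 1110111111101000 walk d0:H3→d1:-→d2:-→d3:-→d4:-→d5:-→d6:-→d7:-→d8:-→d9:-→d10:-→d11:-→d12:-→d13:-→d14:-→d15:-→d16:H2 -> H2
  lookup 246.79.50.97: bits 1111011001001111 walk d0:H3→d1:-→d2:-→d3:-→d4:-→d5:-→d6:-→d7:-→d8:-→d9:-→d10:-→d11:-→d12:-→d13:-→d14:-→d15:-→d16:H1 -> H1
  lookup 246.79.1.54: bits 1111011001001111 walk d0:H3→d1:-→d2:-→d3:-→d4:-→d5:-→d6:-→d7:-→d8:-→d9:-→d10:-→d11:-→d12:-→d13:-→d14:-→d15:-→d16:H1 -> H1
  lookup 239.232.0.33: bits 1110111111101000 walk d0:H3→d1:-→d2:-→d3:-→d4:-→d5:-→d6:-→d7:-→d8:-→d9:-→d10:-→d11:-→d12:-→d13:-→d14:-→d15:-→d16:H2 -> H2
  add 239.232.172.0/22 -> H0 at depth 22
  add 246.79.0.0/16 -> H2 at depth 16
  lookup 246.79.0.1: bits 1111011001001111 walk d0:H3→d1:-→d2:-→d3:-→d4:-→d5:-→d6:-→d7:-→d8:-→d9:-→d10:-→d11:-→d12:-→d13:-→d14:-→d15:-→d16:H2 -> H2
  add 239.232.172.79/32 -> H1 at depth 32
  add 246.0.0.0/8 -> H4 at depth 8
  lookup 239.232.172.79: bits 11101111111010001010110001001111 walk d0:H3→d1:-→d2:-→d3:-→d4:-→d5:-→d6:-→d7:-→d8:-→d9:-→d10:-→d11:-→d12:-→d13:-→d14:-→d15:-→d16:H2→d17:-→d18:-→d19:-→d20:-→d21:-→d22:H0→d23:-→d24:-→d25:-→d26:-→d27:-→d28:-→d29:-→d30:-→d31:-→d32:H1 -> H1
  add 246.79.192.0/19 -> H0 at depth 19
  add 239.232.172.64/28 -> H0 at depth 28

== LOOKUPS ==
["H1","H2","H2","H1","H2","H1","H2","H1","H1","H2","H2","H1"]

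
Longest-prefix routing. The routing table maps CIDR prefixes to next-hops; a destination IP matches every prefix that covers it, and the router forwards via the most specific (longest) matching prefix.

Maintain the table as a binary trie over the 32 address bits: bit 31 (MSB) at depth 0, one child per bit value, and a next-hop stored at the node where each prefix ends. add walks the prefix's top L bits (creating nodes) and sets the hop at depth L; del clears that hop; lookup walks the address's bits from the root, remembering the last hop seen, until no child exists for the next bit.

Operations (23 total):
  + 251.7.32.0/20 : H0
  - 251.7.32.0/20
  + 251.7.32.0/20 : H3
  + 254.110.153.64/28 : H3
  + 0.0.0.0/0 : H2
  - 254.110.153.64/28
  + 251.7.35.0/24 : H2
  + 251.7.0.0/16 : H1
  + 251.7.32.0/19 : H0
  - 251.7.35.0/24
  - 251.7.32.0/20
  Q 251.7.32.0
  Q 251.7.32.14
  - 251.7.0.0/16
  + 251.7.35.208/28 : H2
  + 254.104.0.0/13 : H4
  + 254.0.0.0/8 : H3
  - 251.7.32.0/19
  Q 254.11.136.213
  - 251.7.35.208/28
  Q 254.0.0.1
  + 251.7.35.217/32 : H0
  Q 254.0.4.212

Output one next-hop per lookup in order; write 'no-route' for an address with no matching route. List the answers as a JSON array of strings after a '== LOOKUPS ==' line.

Trace:
  add 251.7.32.0/20 -> H0 at depth 20
  - 251.7.32.0/20 clear@20
  add 251.7.32.0/20 -> H3 at depth 20
  add 254.110.153.64/28 -> H3 at depth 28
  add 0.0.0.0/0 -> H2 at depth 0
  - 254.110.153.64/28 clear@28
  add 251.7.35.0/24 -> H2 at depth 24
  add 251.7.0.0/16 -> H1 at depth 16
  add 251.7.32.0/19 -> H0 at depth 19
  - 251.7.35.0/24 clear@24
  - 251.7.32.0/20 clear@20
  lookup 251.7.32.0: bits 1111101100000111001000 walk d0:H2→d1:-→d2:-→d3:-→d4:-→d5:-→d6:-→d7:-→d8:-→d9:-→d10:-→d11:-→d12:-→d13:-→d14:-→d15:-→d16:H1→d17:-→d18:-→d19:H0→d20:-→d21:-→d22:- -> H0
  lookup 251.7.32.14: bits 1111101100000111001000 walk d0:H2→d1:-→d2:-→d3:-→d4:-→d5:-→d6:-→d7:-→d8:-→d9:-→d10:-→d11:-→d12:-→d13:-→d14:-→d15:-→d16:H1→d17:-→d18:-→d19:H0→d20:-→d21:-→d22:- -> H0
  - 251.7.0.0/16 clear@16
  add 251.7.35.208/28 -> H2 at depth 28
  add 254.104.0.0/13 -> H4 at depth 13
  add 254.0.0.0/8 -> H3 at depth 8
  - 251.7.32.0/19 clear@19
  lookup 254.11.136.213: bits 111111100 walk d0:H2→d1:-→d2:-→d3:-→d4:-→d5:-→d6:-→d7:-→d8:H3→d9:- -> H3
  - 251.7.35.208/28 clear@28
  lookup 254.0.0.1: bits 111111100 walk d0:H2→d1:-→d2:-→d3:-→d4:-→d5:-→d6:-→d7:-→d8:H3→d9:- -> H3
  add 251.7.35.217/32 -> H0 at depth 32
  lookup 254.0.4.212: bits 111111100 walk d0:H2→d1:-→d2:-→d3:-→d4:-→d5:-→d6:-→d7:-→d8:H3→d9:- -> H3

== LOOKUPS ==
["H0","H0","H3","H3","H3"]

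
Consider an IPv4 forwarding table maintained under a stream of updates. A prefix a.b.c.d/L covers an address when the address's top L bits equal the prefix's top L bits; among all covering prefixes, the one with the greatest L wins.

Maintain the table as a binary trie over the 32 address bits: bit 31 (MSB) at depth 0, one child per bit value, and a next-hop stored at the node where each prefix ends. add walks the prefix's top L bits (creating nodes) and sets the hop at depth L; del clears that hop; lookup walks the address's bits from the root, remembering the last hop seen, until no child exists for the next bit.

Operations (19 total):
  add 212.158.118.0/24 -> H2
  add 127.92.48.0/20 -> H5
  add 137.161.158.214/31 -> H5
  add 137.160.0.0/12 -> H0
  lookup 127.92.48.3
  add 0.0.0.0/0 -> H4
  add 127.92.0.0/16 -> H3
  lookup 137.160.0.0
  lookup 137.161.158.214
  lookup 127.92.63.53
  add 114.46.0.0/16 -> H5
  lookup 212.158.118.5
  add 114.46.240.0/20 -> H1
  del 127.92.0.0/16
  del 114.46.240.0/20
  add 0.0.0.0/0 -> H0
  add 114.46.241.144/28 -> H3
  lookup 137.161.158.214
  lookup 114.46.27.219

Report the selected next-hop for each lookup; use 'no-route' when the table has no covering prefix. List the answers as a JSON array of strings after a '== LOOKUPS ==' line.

Trace:
  add 212.158.118.0/24 -> H2 at depth 24
  add 127.92.48.0/20 -> H5 at depth 20
  add 137.161.158.214/31 -> H5 at depth 31
  add 137.160.0.0/12 -> H0 at depth 12
  ? 127.92.48.3  path d0:-→d1:-→d2:-→d3:-→d4:-→d5:-→d6:-→d7:-→d8:-→d9:-→d10:-→d11:-→d12:-→d13:-→d14:-→d15:-→d16:-→d17:-→d18:-→d19:-→d20:H5  best=H5
  add 0.0.0.0/0 -> H4 at depth 0
  add 127.92.0.0/16 -> H3 at depth 16
  ? 137.160.0.0  path d0:H4→d1:-→d2:-→d3:-→d4:-→d5:-→d6:-→d7:-→d8:-→d9:-→d10:-→d11:-→d12:H0→d13:-→d14:-→d15:-  best=H0
  ? 137.161.158.214  path d0:H4→d1:-→d2:-→d3:-→d4:-→d5:-→d6:-→d7:-→d8:-→d9:-→d10:-→d11:-→d12:H0→d13:-→d14:-→d15:-→d16:-→d17:-→d18:-→d19:-→d20:-→d21:-→d22:-→d23:-→d24:-→d25:-→d26:-→d27:-→d28:-→d29:-→d30:-→d31:H5  best=H5
  ? 127.92.63.53  path d0:H4→d1:-→d2:-→d3:-→d4:-→d5:-→d6:-→d7:-→d8:-→d9:-→d10:-→d11:-→d12:-→d13:-→d14:-→d15:-→d16:H3→d17:-→d18:-→d19:-→d20:H5  best=H5
  add 114.46.0.0/16 -> H5 at depth 16
  ? 212.158.118.5  path d0:H4→d1:-→d2:-→d3:-→d4:-→d5:-→d6:-→d7:-→d8:-→d9:-→d10:-→d11:-→d12:-→d13:-→d14:-→d15:-→d16:-→d17:-→d18:-→d19:-→d20:-→d21:-→d22:-→d23:-→d24:H2  best=H2
  add 114.46.240.0/20 -> H1 at depth 20
  - 127.92.0.0/16 clear@16
  - 114.46.240.0/20 clear@20
  add 0.0.0.0/0 -> H0 at depth 0
  add 114.46.241.144/28 -> H3 at depth 28
  ? 137.161.158.214  path d0:H0→d1:-→d2:-→d3:-→d4:-→d5:-→d6:-→d7:-→d8:-→d9:-→d10:-→d11:-→d12:H0→d13:-→d14:-→d15:-→d16:-→d17:-→d18:-→d19:-→d20:-→d21:-→d22:-→d23:-→d24:-→d25:-→d26:-→d27:-→d28:-→d29:-→d30:-→d31:H5  best=H5
  ? 114.46.27.219  path d0:H0→d1:-→d2:-→d3:-→d4:-→d5:-→d6:-→d7:-→d8:-→d9:-→d10:-→d11:-→d12:-→d13:-→d14:-→d15:-→d16:H5  best=H5

== LOOKUPS ==
["H5","H0","H5","H5","H2","H5","H5"]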